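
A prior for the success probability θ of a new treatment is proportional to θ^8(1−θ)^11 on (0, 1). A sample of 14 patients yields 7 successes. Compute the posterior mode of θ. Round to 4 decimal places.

The prior density ∝ θ^8(1−θ)^11 is the kernel of Beta(9, 12).
Data: 7 successes in 14 trials. The binomial likelihood contributes θ^7(1−θ)^7, so the posterior is Beta(9+7, 12+7) = Beta(16, 19).
For Beta(a, b) with a, b > 1 the mode is (a−1)/(a+b−2) = 15/33 ≈ 0.4545.

θ̂_MAP = 0.4545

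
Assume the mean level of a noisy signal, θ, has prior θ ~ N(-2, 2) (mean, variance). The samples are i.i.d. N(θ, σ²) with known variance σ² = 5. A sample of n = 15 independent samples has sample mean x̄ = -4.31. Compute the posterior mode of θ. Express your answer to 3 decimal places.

n = 15, x̄ = -4.31.
For a Normal prior and Normal likelihood with known variance, the posterior is Normal; its mode equals its mean, the precision-weighted average.
Prior precision 1/σ₀² = 1/2 = 0.5; data precision n/σ² = 15/5 = 3.
θ̂ = (0.5·(-2) + 3·(-4.31)) / (0.5 + 3) = (-13.93)/3.5 = -3.980.

θ̂_MAP = -3.980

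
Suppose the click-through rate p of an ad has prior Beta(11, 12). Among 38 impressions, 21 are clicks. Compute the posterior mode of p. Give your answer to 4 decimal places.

Prior: Beta(11, 12).
Data: 21 successes in 38 trials. The binomial likelihood contributes p^21(1−p)^17, so the posterior is Beta(11+21, 12+17) = Beta(32, 29).
For Beta(a, b) with a, b > 1 the mode is (a−1)/(a+b−2) = 31/59 ≈ 0.5254.

p̂_MAP = 0.5254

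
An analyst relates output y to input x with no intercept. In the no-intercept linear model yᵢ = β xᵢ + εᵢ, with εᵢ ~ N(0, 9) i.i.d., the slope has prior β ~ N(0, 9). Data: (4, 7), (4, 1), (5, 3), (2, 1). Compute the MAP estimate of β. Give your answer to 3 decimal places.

log p(β | y) = −Σ(yᵢ − βxᵢ)²/(2·9) − β²/(2·9) + const.
Setting the derivative to zero: Σxᵢ(yᵢ − βxᵢ)/9 − β/9 = 0, so β = Σxᵢyᵢ / (Σxᵢ² + σ²/τ²).
Σxᵢyᵢ = 4·7 + 4·1 + 5·3 + 2·1 = 49; Σxᵢ² = 61; σ²/τ² = 1.
β̂_MAP = 49 / (61 + 1) = 49/62 ≈ 0.790.

β̂_MAP = 0.790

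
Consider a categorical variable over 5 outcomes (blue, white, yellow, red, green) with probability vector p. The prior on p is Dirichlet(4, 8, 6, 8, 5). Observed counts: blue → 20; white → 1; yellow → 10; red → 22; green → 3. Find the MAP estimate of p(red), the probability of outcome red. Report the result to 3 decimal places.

MAP estimate of p(red) = 0.354

The posterior is Dirichlet(αᵢ + nᵢ) = Dirichlet(24, 9, 16, 30, 8).
For a Dirichlet(a₁,…,a_K) with all aᵢ > 1, the mode has j-th component (aⱼ − 1)/(Σaᵢ − K).
Here Σaᵢ = 87 and K = 5, so p(red) = (30 − 1)/(87 − 5) = 29/82 ≈ 0.354.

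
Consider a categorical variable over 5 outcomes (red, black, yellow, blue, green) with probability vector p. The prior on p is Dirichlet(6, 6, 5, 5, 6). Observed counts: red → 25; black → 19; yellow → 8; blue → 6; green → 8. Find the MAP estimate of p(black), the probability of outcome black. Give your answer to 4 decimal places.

The posterior is Dirichlet(αᵢ + nᵢ) = Dirichlet(31, 25, 13, 11, 14).
For a Dirichlet(a₁,…,a_K) with all aᵢ > 1, the mode has j-th component (aⱼ − 1)/(Σaᵢ − K).
Here Σaᵢ = 94 and K = 5, so p(black) = (25 − 1)/(94 − 5) = 24/89 ≈ 0.2697.

MAP estimate of p(black) = 0.2697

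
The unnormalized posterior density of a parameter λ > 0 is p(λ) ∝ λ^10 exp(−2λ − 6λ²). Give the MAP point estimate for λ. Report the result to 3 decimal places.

ℓ'(λ) = 10/λ − 2 − 12λ. Setting this to zero and multiplying by λ: 12λ² + 2λ − 10 = 0.
λ = (−2 + √(2² + 4·12·10)) / (2·12) = (−2 + √484) / 24 = (−2 + 22)/24 = 5/6.
ℓ''(λ) = −10/λ² − 12 < 0, confirming a maximum.

λ̂_MAP = 0.833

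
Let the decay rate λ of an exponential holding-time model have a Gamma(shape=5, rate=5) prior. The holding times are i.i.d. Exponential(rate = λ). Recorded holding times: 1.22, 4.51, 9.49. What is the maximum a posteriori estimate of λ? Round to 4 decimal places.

The Exponential(rate=λ) likelihood is ∝ λ^n e^(−λΣtᵢ). Here n = 3 and Σtᵢ = 1.22 + 4.51 + 9.49 = 15.22.
Posterior ∝ λ^4e^(−5λ) · λ^3e^(−15.22λ) = λ^7e^(−20.22λ), i.e. Gamma(8, 20.22).
Mode = (a−1)/b = 7/20.22 ≈ 0.3462.

λ̂_MAP = 0.3462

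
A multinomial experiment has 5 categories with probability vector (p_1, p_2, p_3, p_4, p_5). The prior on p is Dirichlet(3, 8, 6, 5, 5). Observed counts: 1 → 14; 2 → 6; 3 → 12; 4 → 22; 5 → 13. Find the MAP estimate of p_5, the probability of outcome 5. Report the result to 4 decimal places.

MAP estimate: 0.1910

The posterior is Dirichlet(αᵢ + nᵢ) = Dirichlet(17, 14, 18, 27, 18).
For a Dirichlet(a₁,…,a_K) with all aᵢ > 1, the mode has j-th component (aⱼ − 1)/(Σaᵢ − K).
Here Σaᵢ = 94 and K = 5, so p_5 = (18 − 1)/(94 − 5) = 17/89 ≈ 0.1910.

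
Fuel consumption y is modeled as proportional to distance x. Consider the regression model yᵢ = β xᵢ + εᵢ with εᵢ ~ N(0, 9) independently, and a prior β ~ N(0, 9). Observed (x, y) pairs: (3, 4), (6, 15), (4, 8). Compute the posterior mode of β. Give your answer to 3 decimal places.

log p(β | y) = −Σ(yᵢ − βxᵢ)²/(2·9) − β²/(2·9) + const.
Setting the derivative to zero: Σxᵢ(yᵢ − βxᵢ)/9 − β/9 = 0, so β = Σxᵢyᵢ / (Σxᵢ² + σ²/τ²).
Σxᵢyᵢ = 3·4 + 6·15 + 4·8 = 134; Σxᵢ² = 61; σ²/τ² = 1.
β̂_MAP = 134 / (61 + 1) = 134/62 ≈ 2.161.

β̂_MAP = 2.161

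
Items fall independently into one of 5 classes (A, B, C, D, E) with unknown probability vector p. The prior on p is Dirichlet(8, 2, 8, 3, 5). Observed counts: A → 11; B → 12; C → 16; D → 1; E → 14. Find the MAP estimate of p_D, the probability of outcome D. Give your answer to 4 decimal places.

MAP estimate of p_D = 0.0400

The posterior is Dirichlet(αᵢ + nᵢ) = Dirichlet(19, 14, 24, 4, 19).
For a Dirichlet(a₁,…,a_K) with all aᵢ > 1, the mode has j-th component (aⱼ − 1)/(Σaᵢ − K).
Here Σaᵢ = 80 and K = 5, so p_D = (4 − 1)/(80 − 5) = 3/75 ≈ 0.0400.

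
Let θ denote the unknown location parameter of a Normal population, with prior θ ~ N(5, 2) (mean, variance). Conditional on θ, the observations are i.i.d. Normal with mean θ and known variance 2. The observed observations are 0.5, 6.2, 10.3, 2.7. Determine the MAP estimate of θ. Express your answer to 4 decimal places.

θ̂_MAP = 4.9400

n = 4; x̄ = (0.5 + 6.2 + 10.3 + 2.7)/4 = 19.7/4 = 4.925.
For a Normal prior and Normal likelihood with known variance, the posterior is Normal; its mode equals its mean, the precision-weighted average.
Prior precision 1/σ₀² = 1/2 = 0.5; data precision n/σ² = 4/2 = 2.
θ̂ = (0.5·5 + 2·4.925) / (0.5 + 2) = 12.35/2.5 = 4.9400.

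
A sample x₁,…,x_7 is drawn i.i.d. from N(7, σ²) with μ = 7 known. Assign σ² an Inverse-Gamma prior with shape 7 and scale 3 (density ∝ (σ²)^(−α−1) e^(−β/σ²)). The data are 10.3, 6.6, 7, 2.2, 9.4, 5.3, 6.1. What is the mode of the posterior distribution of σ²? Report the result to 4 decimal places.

σ̂²_MAP = 2.1543

Sum of squared deviations about the known mean: SS = (10.3−7)² + (6.6−7)² + (7−7)² + (2.2−7)² + (9.4−7)² + (5.3−7)² + (6.1−7)² = 43.55.
The Normal likelihood contributes (σ²)^(−n/2) exp(−SS/(2σ²)), so the posterior is Inverse-Gamma(α + n/2, β + SS/2) = Inverse-Gamma(10.5, 24.775).
The mode of Inverse-Gamma(a, b) is b/(a+1) = 24.775/11.5 ≈ 2.1543.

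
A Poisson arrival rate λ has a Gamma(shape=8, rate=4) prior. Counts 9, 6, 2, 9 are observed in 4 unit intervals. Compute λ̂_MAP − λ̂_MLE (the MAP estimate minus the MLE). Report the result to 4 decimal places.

Σxᵢ = 26. Posterior is Gamma(34, 8); MAP = (34−1)/8 = 33/8 ≈ 4.12500.
MLE = x̄ = 26/4 ≈ 6.50000.
Difference = 33/8 − 26/4 = -19/8 ≈ -2.3750.

MAP − MLE = -2.3750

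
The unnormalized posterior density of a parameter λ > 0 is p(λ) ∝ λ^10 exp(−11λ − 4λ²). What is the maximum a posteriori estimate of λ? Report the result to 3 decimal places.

ℓ'(λ) = 10/λ − 11 − 8λ. Setting this to zero and multiplying by λ: 8λ² + 11λ − 10 = 0.
λ = (−11 + √(11² + 4·8·10)) / (2·8) = (−11 + √441) / 16 = (−11 + 21)/16 = 5/8.
ℓ''(λ) = −10/λ² − 8 < 0, confirming a maximum.

λ̂_MAP = 0.625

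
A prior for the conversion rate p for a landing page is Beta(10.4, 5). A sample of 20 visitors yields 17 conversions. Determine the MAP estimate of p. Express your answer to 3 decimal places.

p̂_MAP = 0.790

Prior: Beta(10.4, 5).
Data: 17 successes in 20 trials. The binomial likelihood contributes p^17(1−p)^3, so the posterior is Beta(10.4+17, 5+3) = Beta(27.4, 8).
For Beta(a, b) with a, b > 1 the mode is (a−1)/(a+b−2) = 26.4/33.4 ≈ 0.790.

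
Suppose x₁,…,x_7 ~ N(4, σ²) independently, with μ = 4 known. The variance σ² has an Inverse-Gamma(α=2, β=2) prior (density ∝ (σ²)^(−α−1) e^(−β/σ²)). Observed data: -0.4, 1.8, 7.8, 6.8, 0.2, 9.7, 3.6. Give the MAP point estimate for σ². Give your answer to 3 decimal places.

σ̂²_MAP = 7.505

Sum of squared deviations about the known mean: SS = (-0.4−4)² + (1.8−4)² + (7.8−4)² + (6.8−4)² + (0.2−4)² + (9.7−4)² + (3.6−4)² = 93.57.
The Normal likelihood contributes (σ²)^(−n/2) exp(−SS/(2σ²)), so the posterior is Inverse-Gamma(α + n/2, β + SS/2) = Inverse-Gamma(5.5, 48.785).
The mode of Inverse-Gamma(a, b) is b/(a+1) = 48.785/6.5 ≈ 7.505.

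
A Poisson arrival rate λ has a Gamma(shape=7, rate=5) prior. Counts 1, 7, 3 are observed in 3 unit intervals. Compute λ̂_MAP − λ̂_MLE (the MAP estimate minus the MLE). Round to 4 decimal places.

Σxᵢ = 11. Posterior is Gamma(18, 8); MAP = (18−1)/8 = 17/8 ≈ 2.12500.
MLE = x̄ = 11/3 ≈ 3.66667.
Difference = 17/8 − 11/3 = -37/24 ≈ -1.5417.

MAP − MLE = -1.5417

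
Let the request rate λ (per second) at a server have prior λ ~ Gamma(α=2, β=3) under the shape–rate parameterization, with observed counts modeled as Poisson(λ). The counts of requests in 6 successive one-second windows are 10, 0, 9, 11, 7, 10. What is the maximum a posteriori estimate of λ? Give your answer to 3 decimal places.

λ̂_MAP = 5.333

Σxᵢ = 10+0+9+11+7+10 = 47, with n = 6.
Posterior ∝ λe^(−3λ) · λ^47e^(−6λ) = λ^48e^(−9λ), i.e. Gamma(shape=49, rate=9).
The mode of a Gamma(a, b) with a ≥ 1 (shape–rate) is (a−1)/b = 48/9 ≈ 5.333.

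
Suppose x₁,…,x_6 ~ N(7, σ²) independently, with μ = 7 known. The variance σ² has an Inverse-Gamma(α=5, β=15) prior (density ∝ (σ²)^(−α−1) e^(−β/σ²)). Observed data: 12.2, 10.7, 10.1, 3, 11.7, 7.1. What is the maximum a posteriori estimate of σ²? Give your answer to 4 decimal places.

Sum of squared deviations about the known mean: SS = (12.2−7)² + (10.7−7)² + (10.1−7)² + (3−7)² + (11.7−7)² + (7.1−7)² = 88.44.
The Normal likelihood contributes (σ²)^(−n/2) exp(−SS/(2σ²)), so the posterior is Inverse-Gamma(α + n/2, β + SS/2) = Inverse-Gamma(8, 59.22).
The mode of Inverse-Gamma(a, b) is b/(a+1) = 59.22/9 ≈ 6.5800.

σ̂²_MAP = 6.5800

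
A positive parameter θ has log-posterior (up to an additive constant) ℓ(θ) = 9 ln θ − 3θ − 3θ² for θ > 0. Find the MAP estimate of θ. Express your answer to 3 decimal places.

θ̂_MAP = 1.000

ℓ'(θ) = 9/θ − 3 − 6θ. Setting this to zero and multiplying by θ: 6θ² + 3θ − 9 = 0.
θ = (−3 + √(3² + 4·6·9)) / (2·6) = (−3 + √225) / 12 = (−3 + 15)/12 = 1.
ℓ''(θ) = −9/θ² − 6 < 0, confirming a maximum.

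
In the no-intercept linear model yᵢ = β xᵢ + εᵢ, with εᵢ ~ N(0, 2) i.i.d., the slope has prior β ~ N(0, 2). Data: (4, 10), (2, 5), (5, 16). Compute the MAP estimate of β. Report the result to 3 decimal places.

β̂_MAP = 2.826

log p(β | y) = −Σ(yᵢ − βxᵢ)²/(2·2) − β²/(2·2) + const.
Setting the derivative to zero: Σxᵢ(yᵢ − βxᵢ)/2 − β/2 = 0, so β = Σxᵢyᵢ / (Σxᵢ² + σ²/τ²).
Σxᵢyᵢ = 4·10 + 2·5 + 5·16 = 130; Σxᵢ² = 45; σ²/τ² = 1.
β̂_MAP = 130 / (45 + 1) = 130/46 ≈ 2.826.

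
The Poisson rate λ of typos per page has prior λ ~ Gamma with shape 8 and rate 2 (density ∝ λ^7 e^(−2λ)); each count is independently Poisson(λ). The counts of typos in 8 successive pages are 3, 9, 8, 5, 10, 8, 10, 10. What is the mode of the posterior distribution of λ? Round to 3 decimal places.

Σxᵢ = 3+9+8+5+10+8+10+10 = 63, with n = 8.
Posterior ∝ λ^7e^(−2λ) · λ^63e^(−8λ) = λ^70e^(−10λ), i.e. Gamma(shape=71, rate=10).
The mode of a Gamma(a, b) with a ≥ 1 (shape–rate) is (a−1)/b = 70/10 ≈ 7.000.

λ̂_MAP = 7.000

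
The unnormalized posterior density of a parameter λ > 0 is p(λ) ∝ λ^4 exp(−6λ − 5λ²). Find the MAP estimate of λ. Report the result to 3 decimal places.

ℓ'(λ) = 4/λ − 6 − 10λ. Setting this to zero and multiplying by λ: 10λ² + 6λ − 4 = 0.
λ = (−6 + √(6² + 4·10·4)) / (2·10) = (−6 + √196) / 20 = (−6 + 14)/20 = 2/5.
ℓ''(λ) = −4/λ² − 10 < 0, confirming a maximum.

λ̂_MAP = 0.400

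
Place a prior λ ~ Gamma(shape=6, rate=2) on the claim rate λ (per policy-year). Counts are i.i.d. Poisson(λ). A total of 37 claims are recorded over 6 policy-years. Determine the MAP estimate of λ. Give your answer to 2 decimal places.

Σxᵢ = 37, n = 6.
Posterior ∝ λ^5e^(−2λ) · λ^37e^(−6λ) = λ^42e^(−8λ), i.e. Gamma(shape=43, rate=8).
The mode of a Gamma(a, b) with a ≥ 1 (shape–rate) is (a−1)/b = 42/8 ≈ 5.25.

λ̂_MAP = 5.25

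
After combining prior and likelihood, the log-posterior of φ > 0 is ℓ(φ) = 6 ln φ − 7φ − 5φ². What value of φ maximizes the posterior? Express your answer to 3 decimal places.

ℓ'(φ) = 6/φ − 7 − 10φ. Setting this to zero and multiplying by φ: 10φ² + 7φ − 6 = 0.
φ = (−7 + √(7² + 4·10·6)) / (2·10) = (−7 + √289) / 20 = (−7 + 17)/20 = 1/2.
ℓ''(φ) = −6/φ² − 10 < 0, confirming a maximum.

φ̂_MAP = 0.500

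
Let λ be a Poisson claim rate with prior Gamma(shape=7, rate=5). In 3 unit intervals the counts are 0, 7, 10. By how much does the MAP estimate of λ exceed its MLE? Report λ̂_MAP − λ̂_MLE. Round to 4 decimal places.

Σxᵢ = 17. Posterior is Gamma(24, 8); MAP = (24−1)/8 = 23/8 ≈ 2.87500.
MLE = x̄ = 17/3 ≈ 5.66667.
Difference = 23/8 − 17/3 = -67/24 ≈ -2.7917.

MAP − MLE = -2.7917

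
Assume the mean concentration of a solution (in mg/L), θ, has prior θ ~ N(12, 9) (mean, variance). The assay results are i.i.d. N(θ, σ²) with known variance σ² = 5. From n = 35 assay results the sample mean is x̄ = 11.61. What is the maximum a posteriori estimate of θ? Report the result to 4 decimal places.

n = 35, x̄ = 11.61.
For a Normal prior and Normal likelihood with known variance, the posterior is Normal; its mode equals its mean, the precision-weighted average.
Prior precision 1/σ₀² = 1/9; data precision n/σ² = 35/5 = 7.
θ̂ = ((1/9)·12 + 7·11.61) / (1/9 + 7) = (24781/300)/(64/9) = 11.61609375 ≈ 11.6161.

θ̂_MAP = 11.6161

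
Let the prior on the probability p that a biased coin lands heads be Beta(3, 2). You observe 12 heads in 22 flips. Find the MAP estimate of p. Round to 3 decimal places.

Prior: Beta(3, 2).
Data: 12 successes in 22 trials. The binomial likelihood contributes p^12(1−p)^10, so the posterior is Beta(3+12, 2+10) = Beta(15, 12).
For Beta(a, b) with a, b > 1 the mode is (a−1)/(a+b−2) = 14/25 ≈ 0.560.

p̂_MAP = 0.560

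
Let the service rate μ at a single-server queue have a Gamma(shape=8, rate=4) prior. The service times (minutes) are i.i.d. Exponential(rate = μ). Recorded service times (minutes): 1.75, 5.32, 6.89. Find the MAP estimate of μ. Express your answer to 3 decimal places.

μ̂_MAP = 0.557

The Exponential(rate=μ) likelihood is ∝ μ^n e^(−μΣtᵢ). Here n = 3 and Σtᵢ = 1.75 + 5.32 + 6.89 = 13.96.
Posterior ∝ μ^7e^(−4μ) · μ^3e^(−13.96μ) = μ^10e^(−17.96μ), i.e. Gamma(11, 17.96).
Mode = (a−1)/b = 10/17.96 ≈ 0.557.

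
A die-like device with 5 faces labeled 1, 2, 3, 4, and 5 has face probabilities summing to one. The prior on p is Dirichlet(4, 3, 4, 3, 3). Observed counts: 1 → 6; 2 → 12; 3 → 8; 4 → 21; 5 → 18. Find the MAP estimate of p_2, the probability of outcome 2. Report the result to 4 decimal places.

MAP estimate: 0.1818

The posterior is Dirichlet(αᵢ + nᵢ) = Dirichlet(10, 15, 12, 24, 21).
For a Dirichlet(a₁,…,a_K) with all aᵢ > 1, the mode has j-th component (aⱼ − 1)/(Σaᵢ − K).
Here Σaᵢ = 82 and K = 5, so p_2 = (15 − 1)/(82 − 5) = 14/77 ≈ 0.1818.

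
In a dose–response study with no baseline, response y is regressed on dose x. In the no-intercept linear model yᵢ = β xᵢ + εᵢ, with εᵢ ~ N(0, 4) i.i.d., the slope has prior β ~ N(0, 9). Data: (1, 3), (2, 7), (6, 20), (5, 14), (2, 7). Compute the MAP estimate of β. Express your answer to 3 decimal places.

log p(β | y) = −Σ(yᵢ − βxᵢ)²/(2·4) − β²/(2·9) + const.
Setting the derivative to zero: Σxᵢ(yᵢ − βxᵢ)/4 − β/9 = 0, so β = Σxᵢyᵢ / (Σxᵢ² + σ²/τ²).
Σxᵢyᵢ = 1·3 + 2·7 + 6·20 + 5·14 + 2·7 = 221; Σxᵢ² = 70; σ²/τ² = 4/9.
β̂_MAP = 221 / (70 + 4/9) = 221/(634/9) = 1989/634 ≈ 3.137.

β̂_MAP = 3.137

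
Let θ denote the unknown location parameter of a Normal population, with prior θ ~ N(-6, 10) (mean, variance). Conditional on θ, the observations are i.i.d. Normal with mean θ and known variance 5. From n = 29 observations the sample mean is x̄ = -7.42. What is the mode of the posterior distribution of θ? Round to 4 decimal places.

n = 29, x̄ = -7.42.
For a Normal prior and Normal likelihood with known variance, the posterior is Normal; its mode equals its mean, the precision-weighted average.
Prior precision 1/σ₀² = 1/10 = 0.1; data precision n/σ² = 29/5 = 5.8.
θ̂ = (0.1·(-6) + 5.8·(-7.42)) / (0.1 + 5.8) = (-43.636)/5.9 = -10909/1475 ≈ -7.3959.

θ̂_MAP = -7.3959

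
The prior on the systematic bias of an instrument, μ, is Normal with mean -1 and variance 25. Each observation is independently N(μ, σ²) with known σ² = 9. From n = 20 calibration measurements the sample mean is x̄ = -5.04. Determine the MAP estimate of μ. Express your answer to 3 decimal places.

μ̂_MAP = -4.969

n = 20, x̄ = -5.04.
For a Normal prior and Normal likelihood with known variance, the posterior is Normal; its mode equals its mean, the precision-weighted average.
Prior precision 1/σ₀² = 1/25 = 0.04; data precision n/σ² = 20/9.
μ̂ = (0.04·(-1) + (20/9)·(-5.04)) / (0.04 + 20/9) = (-11.24)/(509/225) = -2529/509 ≈ -4.969.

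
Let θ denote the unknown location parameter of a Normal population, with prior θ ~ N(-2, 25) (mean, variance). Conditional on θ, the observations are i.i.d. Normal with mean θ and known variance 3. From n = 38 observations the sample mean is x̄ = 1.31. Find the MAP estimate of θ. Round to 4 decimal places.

n = 38, x̄ = 1.31.
For a Normal prior and Normal likelihood with known variance, the posterior is Normal; its mode equals its mean, the precision-weighted average.
Prior precision 1/σ₀² = 1/25 = 0.04; data precision n/σ² = 38/3.
θ̂ = (0.04·(-2) + (38/3)·1.31) / (0.04 + 38/3) = (2477/150)/(953/75) = 2477/1906 ≈ 1.2996.

θ̂_MAP = 1.2996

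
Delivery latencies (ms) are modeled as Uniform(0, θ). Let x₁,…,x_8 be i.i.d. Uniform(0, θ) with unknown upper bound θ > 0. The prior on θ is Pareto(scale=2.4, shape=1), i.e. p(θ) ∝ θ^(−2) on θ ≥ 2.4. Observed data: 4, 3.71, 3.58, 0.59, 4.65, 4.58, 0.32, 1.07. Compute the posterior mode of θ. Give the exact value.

θ̂_MAP = 4.65

The Uniform(0, θ) likelihood is θ^(−n) for θ ≥ max(xᵢ), zero otherwise. Here max(xᵢ) = 4.65.
Posterior ∝ θ^(−2) · θ^(−8) = θ^(−10) on θ ≥ max(2.4, 4.65) = 4.65.
This density is strictly decreasing in θ, so the posterior mode lies at the lower boundary of the support.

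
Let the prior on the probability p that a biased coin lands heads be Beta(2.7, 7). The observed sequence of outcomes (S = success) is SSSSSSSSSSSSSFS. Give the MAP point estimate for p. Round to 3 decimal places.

p̂_MAP = 0.692

Prior: Beta(2.7, 7).
Data: 14 successes in 15 trials (from the sequence). The binomial likelihood contributes p^14(1−p)^1, so the posterior is Beta(2.7+14, 7+1) = Beta(16.7, 8).
For Beta(a, b) with a, b > 1 the mode is (a−1)/(a+b−2) = 15.7/22.7 ≈ 0.692.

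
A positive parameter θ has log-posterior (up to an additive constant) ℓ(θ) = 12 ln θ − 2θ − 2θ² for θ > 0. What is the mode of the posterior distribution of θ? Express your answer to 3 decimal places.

θ̂_MAP = 1.500

ℓ'(θ) = 12/θ − 2 − 4θ. Setting this to zero and multiplying by θ: 4θ² + 2θ − 12 = 0.
θ = (−2 + √(2² + 4·4·12)) / (2·4) = (−2 + √196) / 8 = (−2 + 14)/8 = 3/2.
ℓ''(θ) = −12/θ² − 4 < 0, confirming a maximum.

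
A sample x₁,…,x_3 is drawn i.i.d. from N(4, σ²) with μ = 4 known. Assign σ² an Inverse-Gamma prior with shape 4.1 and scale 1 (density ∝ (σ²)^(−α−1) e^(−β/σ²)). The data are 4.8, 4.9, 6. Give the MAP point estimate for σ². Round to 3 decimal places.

Sum of squared deviations about the known mean: SS = (4.8−4)² + (4.9−4)² + (6−4)² = 5.45.
The Normal likelihood contributes (σ²)^(−n/2) exp(−SS/(2σ²)), so the posterior is Inverse-Gamma(α + n/2, β + SS/2) = Inverse-Gamma(5.6, 3.725).
The mode of Inverse-Gamma(a, b) is b/(a+1) = 3.725/6.6 ≈ 0.564.

σ̂²_MAP = 0.564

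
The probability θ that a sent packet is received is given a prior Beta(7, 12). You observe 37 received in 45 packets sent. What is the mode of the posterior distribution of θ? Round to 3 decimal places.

θ̂_MAP = 0.694

Prior: Beta(7, 12).
Data: 37 successes in 45 trials. The binomial likelihood contributes θ^37(1−θ)^8, so the posterior is Beta(7+37, 12+8) = Beta(44, 20).
For Beta(a, b) with a, b > 1 the mode is (a−1)/(a+b−2) = 43/62 ≈ 0.694.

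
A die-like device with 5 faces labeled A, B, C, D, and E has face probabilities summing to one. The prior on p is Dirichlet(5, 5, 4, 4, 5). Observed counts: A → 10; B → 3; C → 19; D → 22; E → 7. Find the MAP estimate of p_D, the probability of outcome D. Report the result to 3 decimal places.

MAP estimate of p_D = 0.316

The posterior is Dirichlet(αᵢ + nᵢ) = Dirichlet(15, 8, 23, 26, 12).
For a Dirichlet(a₁,…,a_K) with all aᵢ > 1, the mode has j-th component (aⱼ − 1)/(Σaᵢ − K).
Here Σaᵢ = 84 and K = 5, so p_D = (26 − 1)/(84 − 5) = 25/79 ≈ 0.316.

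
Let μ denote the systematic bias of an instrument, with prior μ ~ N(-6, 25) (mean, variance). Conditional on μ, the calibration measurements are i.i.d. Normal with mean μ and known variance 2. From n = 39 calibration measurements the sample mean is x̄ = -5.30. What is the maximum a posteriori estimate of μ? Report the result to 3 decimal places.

n = 39, x̄ = -5.30.
For a Normal prior and Normal likelihood with known variance, the posterior is Normal; its mode equals its mean, the precision-weighted average.
Prior precision 1/σ₀² = 1/25 = 0.04; data precision n/σ² = 39/2 = 19.5.
μ̂ = (0.04·(-6) + 19.5·(-5.3)) / (0.04 + 19.5) = (-103.59)/19.54 = -10359/1954 ≈ -5.301.

μ̂_MAP = -5.301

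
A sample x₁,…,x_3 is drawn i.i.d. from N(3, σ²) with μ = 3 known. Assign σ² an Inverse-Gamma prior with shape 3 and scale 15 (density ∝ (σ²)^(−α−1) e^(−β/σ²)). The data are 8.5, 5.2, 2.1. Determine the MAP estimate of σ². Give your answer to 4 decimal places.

σ̂²_MAP = 5.9909

Sum of squared deviations about the known mean: SS = (8.5−3)² + (5.2−3)² + (2.1−3)² = 35.9.
The Normal likelihood contributes (σ²)^(−n/2) exp(−SS/(2σ²)), so the posterior is Inverse-Gamma(α + n/2, β + SS/2) = Inverse-Gamma(4.5, 32.95).
The mode of Inverse-Gamma(a, b) is b/(a+1) = 32.95/5.5 ≈ 5.9909.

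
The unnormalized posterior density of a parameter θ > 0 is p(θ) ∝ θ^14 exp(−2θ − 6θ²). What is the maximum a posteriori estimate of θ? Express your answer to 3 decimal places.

θ̂_MAP = 1.000

ℓ'(θ) = 14/θ − 2 − 12θ. Setting this to zero and multiplying by θ: 12θ² + 2θ − 14 = 0.
θ = (−2 + √(2² + 4·12·14)) / (2·12) = (−2 + √676) / 24 = (−2 + 26)/24 = 1.
ℓ''(θ) = −14/θ² − 12 < 0, confirming a maximum.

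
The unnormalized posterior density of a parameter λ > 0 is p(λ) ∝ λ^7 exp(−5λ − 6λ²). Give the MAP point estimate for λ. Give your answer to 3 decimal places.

ℓ'(λ) = 7/λ − 5 − 12λ. Setting this to zero and multiplying by λ: 12λ² + 5λ − 7 = 0.
λ = (−5 + √(5² + 4·12·7)) / (2·12) = (−5 + √361) / 24 = (−5 + 19)/24 = 7/12.
ℓ''(λ) = −7/λ² − 12 < 0, confirming a maximum.

λ̂_MAP = 0.583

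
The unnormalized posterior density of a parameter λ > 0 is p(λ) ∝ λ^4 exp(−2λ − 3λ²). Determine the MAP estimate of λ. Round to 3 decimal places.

ℓ'(λ) = 4/λ − 2 − 6λ. Setting this to zero and multiplying by λ: 6λ² + 2λ − 4 = 0.
λ = (−2 + √(2² + 4·6·4)) / (2·6) = (−2 + √100) / 12 = (−2 + 10)/12 = 2/3.
ℓ''(λ) = −4/λ² − 6 < 0, confirming a maximum.

λ̂_MAP = 0.667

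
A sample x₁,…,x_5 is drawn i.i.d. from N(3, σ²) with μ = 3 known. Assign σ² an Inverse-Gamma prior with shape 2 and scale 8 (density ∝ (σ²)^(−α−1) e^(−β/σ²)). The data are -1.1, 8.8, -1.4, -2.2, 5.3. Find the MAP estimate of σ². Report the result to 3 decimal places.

Sum of squared deviations about the known mean: SS = (-1.1−3)² + (8.8−3)² + (-1.4−3)² + (-2.2−3)² + (5.3−3)² = 102.14.
The Normal likelihood contributes (σ²)^(−n/2) exp(−SS/(2σ²)), so the posterior is Inverse-Gamma(α + n/2, β + SS/2) = Inverse-Gamma(4.5, 59.07).
The mode of Inverse-Gamma(a, b) is b/(a+1) = 59.07/5.5 ≈ 10.740.

σ̂²_MAP = 10.740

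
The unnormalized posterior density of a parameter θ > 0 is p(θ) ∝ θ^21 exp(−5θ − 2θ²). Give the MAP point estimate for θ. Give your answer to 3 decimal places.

θ̂_MAP = 1.750

ℓ'(θ) = 21/θ − 5 − 4θ. Setting this to zero and multiplying by θ: 4θ² + 5θ − 21 = 0.
θ = (−5 + √(5² + 4·4·21)) / (2·4) = (−5 + √361) / 8 = (−5 + 19)/8 = 7/4.
ℓ''(θ) = −21/θ² − 4 < 0, confirming a maximum.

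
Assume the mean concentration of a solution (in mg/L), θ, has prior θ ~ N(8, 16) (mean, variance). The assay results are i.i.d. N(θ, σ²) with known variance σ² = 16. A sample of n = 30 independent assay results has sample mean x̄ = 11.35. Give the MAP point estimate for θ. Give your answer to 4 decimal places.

n = 30, x̄ = 11.35.
For a Normal prior and Normal likelihood with known variance, the posterior is Normal; its mode equals its mean, the precision-weighted average.
Prior precision 1/σ₀² = 1/16 = 0.0625; data precision n/σ² = 30/16 = 1.875.
θ̂ = (0.0625·8 + 1.875·11.35) / (0.0625 + 1.875) = 21.78125/1.9375 = 697/62 ≈ 11.2419.

θ̂_MAP = 11.2419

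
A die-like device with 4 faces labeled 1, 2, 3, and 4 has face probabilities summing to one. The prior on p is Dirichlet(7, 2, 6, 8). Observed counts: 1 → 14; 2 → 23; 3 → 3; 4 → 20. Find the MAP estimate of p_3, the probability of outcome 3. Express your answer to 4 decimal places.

The posterior is Dirichlet(αᵢ + nᵢ) = Dirichlet(21, 25, 9, 28).
For a Dirichlet(a₁,…,a_K) with all aᵢ > 1, the mode has j-th component (aⱼ − 1)/(Σaᵢ − K).
Here Σaᵢ = 83 and K = 4, so p_3 = (9 − 1)/(83 − 4) = 8/79 ≈ 0.1013.

MAP estimate: 0.1013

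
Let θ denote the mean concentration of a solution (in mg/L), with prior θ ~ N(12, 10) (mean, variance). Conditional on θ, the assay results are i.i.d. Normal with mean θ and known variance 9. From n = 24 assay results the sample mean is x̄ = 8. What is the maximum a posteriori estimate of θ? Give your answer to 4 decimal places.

θ̂_MAP = 8.1446

n = 24, x̄ = 8.
For a Normal prior and Normal likelihood with known variance, the posterior is Normal; its mode equals its mean, the precision-weighted average.
Prior precision 1/σ₀² = 1/10 = 0.1; data precision n/σ² = 24/9 = 8/3.
θ̂ = (0.1·12 + (8/3)·8) / (0.1 + 8/3) = (338/15)/(83/30) = 676/83 ≈ 8.1446.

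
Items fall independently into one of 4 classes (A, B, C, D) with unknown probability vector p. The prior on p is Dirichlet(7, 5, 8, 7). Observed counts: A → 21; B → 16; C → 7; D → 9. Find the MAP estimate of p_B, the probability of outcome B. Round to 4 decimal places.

MAP estimate of p_B = 0.2632

The posterior is Dirichlet(αᵢ + nᵢ) = Dirichlet(28, 21, 15, 16).
For a Dirichlet(a₁,…,a_K) with all aᵢ > 1, the mode has j-th component (aⱼ − 1)/(Σaᵢ − K).
Here Σaᵢ = 80 and K = 4, so p_B = (21 − 1)/(80 − 4) = 20/76 ≈ 0.2632.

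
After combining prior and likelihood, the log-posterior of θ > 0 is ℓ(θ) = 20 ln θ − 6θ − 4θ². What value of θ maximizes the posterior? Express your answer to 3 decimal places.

ℓ'(θ) = 20/θ − 6 − 8θ. Setting this to zero and multiplying by θ: 8θ² + 6θ − 20 = 0.
θ = (−6 + √(6² + 4·8·20)) / (2·8) = (−6 + √676) / 16 = (−6 + 26)/16 = 5/4.
ℓ''(θ) = −20/θ² − 8 < 0, confirming a maximum.

θ̂_MAP = 1.250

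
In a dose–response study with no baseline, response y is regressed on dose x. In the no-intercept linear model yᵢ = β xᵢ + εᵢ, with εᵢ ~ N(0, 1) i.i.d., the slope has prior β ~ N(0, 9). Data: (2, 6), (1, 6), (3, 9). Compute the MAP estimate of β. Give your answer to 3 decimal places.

β̂_MAP = 3.189

log p(β | y) = −Σ(yᵢ − βxᵢ)²/(2·1) − β²/(2·9) + const.
Setting the derivative to zero: Σxᵢ(yᵢ − βxᵢ)/1 − β/9 = 0, so β = Σxᵢyᵢ / (Σxᵢ² + σ²/τ²).
Σxᵢyᵢ = 2·6 + 1·6 + 3·9 = 45; Σxᵢ² = 14; σ²/τ² = 1/9.
β̂_MAP = 45 / (14 + 1/9) = 45/(127/9) = 405/127 ≈ 3.189.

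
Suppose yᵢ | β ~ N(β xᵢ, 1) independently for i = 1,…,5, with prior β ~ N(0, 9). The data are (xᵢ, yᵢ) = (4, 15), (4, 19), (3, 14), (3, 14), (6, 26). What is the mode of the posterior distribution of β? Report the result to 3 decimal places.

β̂_MAP = 4.366

log p(β | y) = −Σ(yᵢ − βxᵢ)²/(2·1) − β²/(2·9) + const.
Setting the derivative to zero: Σxᵢ(yᵢ − βxᵢ)/1 − β/9 = 0, so β = Σxᵢyᵢ / (Σxᵢ² + σ²/τ²).
Σxᵢyᵢ = 4·15 + 4·19 + 3·14 + 3·14 + 6·26 = 376; Σxᵢ² = 86; σ²/τ² = 1/9.
β̂_MAP = 376 / (86 + 1/9) = 376/(775/9) = 3384/775 ≈ 4.366.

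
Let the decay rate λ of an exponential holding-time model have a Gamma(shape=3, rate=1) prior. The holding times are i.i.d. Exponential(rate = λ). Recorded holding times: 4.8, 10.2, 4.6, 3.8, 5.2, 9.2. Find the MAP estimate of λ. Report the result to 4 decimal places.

The Exponential(rate=λ) likelihood is ∝ λ^n e^(−λΣtᵢ). Here n = 6 and Σtᵢ = 4.8 + 10.2 + 4.6 + 3.8 + 5.2 + 9.2 = 37.8.
Posterior ∝ λ^2e^(−1λ) · λ^6e^(−37.8λ) = λ^8e^(−38.8λ), i.e. Gamma(9, 38.8).
Mode = (a−1)/b = 8/38.8 ≈ 0.2062.

λ̂_MAP = 0.2062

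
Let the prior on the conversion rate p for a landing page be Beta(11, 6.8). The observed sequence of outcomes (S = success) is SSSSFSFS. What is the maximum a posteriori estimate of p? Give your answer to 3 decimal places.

p̂_MAP = 0.672

Prior: Beta(11, 6.8).
Data: 6 successes in 8 trials (from the sequence). The binomial likelihood contributes p^6(1−p)^2, so the posterior is Beta(11+6, 6.8+2) = Beta(17, 8.8).
For Beta(a, b) with a, b > 1 the mode is (a−1)/(a+b−2) = 16/23.8 ≈ 0.672.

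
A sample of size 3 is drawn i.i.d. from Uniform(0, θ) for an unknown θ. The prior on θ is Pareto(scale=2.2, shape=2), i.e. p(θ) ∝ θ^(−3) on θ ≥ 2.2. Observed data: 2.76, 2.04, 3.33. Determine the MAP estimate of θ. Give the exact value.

θ̂_MAP = 3.33

The Uniform(0, θ) likelihood is θ^(−n) for θ ≥ max(xᵢ), zero otherwise. Here max(xᵢ) = 3.33.
Posterior ∝ θ^(−3) · θ^(−3) = θ^(−6) on θ ≥ max(2.2, 3.33) = 3.33.
This density is strictly decreasing in θ, so the posterior mode lies at the lower boundary of the support.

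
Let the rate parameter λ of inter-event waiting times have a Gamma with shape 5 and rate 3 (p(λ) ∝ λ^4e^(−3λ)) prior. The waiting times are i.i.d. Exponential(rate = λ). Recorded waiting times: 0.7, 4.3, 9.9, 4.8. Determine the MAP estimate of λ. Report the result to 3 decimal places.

λ̂_MAP = 0.352

The Exponential(rate=λ) likelihood is ∝ λ^n e^(−λΣtᵢ). Here n = 4 and Σtᵢ = 0.7 + 4.3 + 9.9 + 4.8 = 19.7.
Posterior ∝ λ^4e^(−3λ) · λ^4e^(−19.7λ) = λ^8e^(−22.7λ), i.e. Gamma(9, 22.7).
Mode = (a−1)/b = 8/22.7 ≈ 0.352.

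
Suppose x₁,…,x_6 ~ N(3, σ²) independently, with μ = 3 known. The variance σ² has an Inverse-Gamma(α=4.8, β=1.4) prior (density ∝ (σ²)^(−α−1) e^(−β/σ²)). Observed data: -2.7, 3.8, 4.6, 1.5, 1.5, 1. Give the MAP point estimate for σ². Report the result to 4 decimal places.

σ̂²_MAP = 2.6699

Sum of squared deviations about the known mean: SS = (-2.7−3)² + (3.8−3)² + (4.6−3)² + (1.5−3)² + (1.5−3)² + (1−3)² = 44.19.
The Normal likelihood contributes (σ²)^(−n/2) exp(−SS/(2σ²)), so the posterior is Inverse-Gamma(α + n/2, β + SS/2) = Inverse-Gamma(7.8, 23.495).
The mode of Inverse-Gamma(a, b) is b/(a+1) = 23.495/8.8 ≈ 2.6699.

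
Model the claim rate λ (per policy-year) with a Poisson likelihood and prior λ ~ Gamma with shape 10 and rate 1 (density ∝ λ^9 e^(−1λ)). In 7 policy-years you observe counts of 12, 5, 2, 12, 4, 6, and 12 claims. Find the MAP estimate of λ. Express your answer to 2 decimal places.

Σxᵢ = 12+5+2+12+4+6+12 = 53, with n = 7.
Posterior ∝ λ^9e^(−1λ) · λ^53e^(−7λ) = λ^62e^(−8λ), i.e. Gamma(shape=63, rate=8).
The mode of a Gamma(a, b) with a ≥ 1 (shape–rate) is (a−1)/b = 62/8 ≈ 7.75.

λ̂_MAP = 7.75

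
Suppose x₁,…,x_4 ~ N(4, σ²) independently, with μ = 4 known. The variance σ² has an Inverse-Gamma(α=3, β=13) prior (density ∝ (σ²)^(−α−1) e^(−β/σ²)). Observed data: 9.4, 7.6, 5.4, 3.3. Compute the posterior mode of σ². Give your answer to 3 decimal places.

σ̂²_MAP = 5.881

Sum of squared deviations about the known mean: SS = (9.4−4)² + (7.6−4)² + (5.4−4)² + (3.3−4)² = 44.57.
The Normal likelihood contributes (σ²)^(−n/2) exp(−SS/(2σ²)), so the posterior is Inverse-Gamma(α + n/2, β + SS/2) = Inverse-Gamma(5, 35.285).
The mode of Inverse-Gamma(a, b) is b/(a+1) = 35.285/6 ≈ 5.881.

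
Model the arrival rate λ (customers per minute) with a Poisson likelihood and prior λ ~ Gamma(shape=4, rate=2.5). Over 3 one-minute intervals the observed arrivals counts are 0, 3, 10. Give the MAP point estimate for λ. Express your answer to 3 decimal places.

Σxᵢ = 0+3+10 = 13, with n = 3.
Posterior ∝ λ^3e^(−2.5λ) · λ^13e^(−3λ) = λ^16e^(−5.5λ), i.e. Gamma(shape=17, rate=5.5).
The mode of a Gamma(a, b) with a ≥ 1 (shape–rate) is (a−1)/b = 16/5.5 ≈ 2.909.

λ̂_MAP = 2.909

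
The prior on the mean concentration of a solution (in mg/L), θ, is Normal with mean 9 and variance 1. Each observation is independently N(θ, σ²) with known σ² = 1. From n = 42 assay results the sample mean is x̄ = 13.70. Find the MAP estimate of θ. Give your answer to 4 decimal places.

θ̂_MAP = 13.5907

n = 42, x̄ = 13.70.
For a Normal prior and Normal likelihood with known variance, the posterior is Normal; its mode equals its mean, the precision-weighted average.
Prior precision 1/σ₀² = 1/1 = 1; data precision n/σ² = 42/1 = 42.
θ̂ = (1·9 + 42·13.7) / (1 + 42) = 584.4/43 = 2922/215 ≈ 13.5907.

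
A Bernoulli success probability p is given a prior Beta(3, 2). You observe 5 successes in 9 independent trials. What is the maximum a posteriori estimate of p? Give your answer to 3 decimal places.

Prior: Beta(3, 2).
Data: 5 successes in 9 trials. The binomial likelihood contributes p^5(1−p)^4, so the posterior is Beta(3+5, 2+4) = Beta(8, 6).
For Beta(a, b) with a, b > 1 the mode is (a−1)/(a+b−2) = 7/12 ≈ 0.583.

p̂_MAP = 0.583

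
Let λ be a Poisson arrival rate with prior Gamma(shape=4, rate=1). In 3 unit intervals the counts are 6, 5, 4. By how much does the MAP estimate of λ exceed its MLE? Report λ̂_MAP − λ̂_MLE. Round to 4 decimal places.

Σxᵢ = 15. Posterior is Gamma(19, 4); MAP = (19−1)/4 = 18/4 ≈ 4.50000.
MLE = x̄ = 15/3 ≈ 5.00000.
Difference = 18/4 − 15/3 = -1/2 ≈ -0.5000.

MAP − MLE = -0.5000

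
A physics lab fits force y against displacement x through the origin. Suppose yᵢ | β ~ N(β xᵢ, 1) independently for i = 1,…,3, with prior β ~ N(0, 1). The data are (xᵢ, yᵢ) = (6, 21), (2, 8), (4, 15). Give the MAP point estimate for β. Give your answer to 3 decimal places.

β̂_MAP = 3.544

log p(β | y) = −Σ(yᵢ − βxᵢ)²/(2·1) − β²/(2·1) + const.
Setting the derivative to zero: Σxᵢ(yᵢ − βxᵢ)/1 − β/1 = 0, so β = Σxᵢyᵢ / (Σxᵢ² + σ²/τ²).
Σxᵢyᵢ = 6·21 + 2·8 + 4·15 = 202; Σxᵢ² = 56; σ²/τ² = 1.
β̂_MAP = 202 / (56 + 1) = 202/57 ≈ 3.544.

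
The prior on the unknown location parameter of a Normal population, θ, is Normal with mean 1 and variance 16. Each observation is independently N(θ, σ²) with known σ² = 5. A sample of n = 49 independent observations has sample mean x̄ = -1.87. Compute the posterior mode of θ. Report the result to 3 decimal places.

θ̂_MAP = -1.852

n = 49, x̄ = -1.87.
For a Normal prior and Normal likelihood with known variance, the posterior is Normal; its mode equals its mean, the precision-weighted average.
Prior precision 1/σ₀² = 1/16 = 0.0625; data precision n/σ² = 49/5 = 9.8.
θ̂ = (0.0625·1 + 9.8·(-1.87)) / (0.0625 + 9.8) = (-18.2635)/9.8625 = -36527/19725 ≈ -1.852.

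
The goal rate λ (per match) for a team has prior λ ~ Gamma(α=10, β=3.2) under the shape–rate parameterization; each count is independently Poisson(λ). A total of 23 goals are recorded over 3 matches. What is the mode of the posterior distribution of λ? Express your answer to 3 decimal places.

Σxᵢ = 23, n = 3.
Posterior ∝ λ^9e^(−3.2λ) · λ^23e^(−3λ) = λ^32e^(−6.2λ), i.e. Gamma(shape=33, rate=6.2).
The mode of a Gamma(a, b) with a ≥ 1 (shape–rate) is (a−1)/b = 32/6.2 ≈ 5.161.

λ̂_MAP = 5.161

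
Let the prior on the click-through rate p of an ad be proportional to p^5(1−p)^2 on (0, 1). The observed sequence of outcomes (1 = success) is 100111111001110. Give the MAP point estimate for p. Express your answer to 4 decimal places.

p̂_MAP = 0.6818

The prior density ∝ p^5(1−p)^2 is the kernel of Beta(6, 3).
Data: 10 successes in 15 trials (from the sequence). The binomial likelihood contributes p^10(1−p)^5, so the posterior is Beta(6+10, 3+5) = Beta(16, 8).
For Beta(a, b) with a, b > 1 the mode is (a−1)/(a+b−2) = 15/22 ≈ 0.6818.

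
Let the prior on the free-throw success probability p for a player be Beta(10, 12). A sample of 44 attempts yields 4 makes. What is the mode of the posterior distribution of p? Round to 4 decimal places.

p̂_MAP = 0.2031

Prior: Beta(10, 12).
Data: 4 successes in 44 trials. The binomial likelihood contributes p^4(1−p)^40, so the posterior is Beta(10+4, 12+40) = Beta(14, 52).
For Beta(a, b) with a, b > 1 the mode is (a−1)/(a+b−2) = 13/64 ≈ 0.2031.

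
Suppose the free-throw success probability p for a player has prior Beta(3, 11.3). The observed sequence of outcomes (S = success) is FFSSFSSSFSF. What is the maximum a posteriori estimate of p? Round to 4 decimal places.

Prior: Beta(3, 11.3).
Data: 6 successes in 11 trials (from the sequence). The binomial likelihood contributes p^6(1−p)^5, so the posterior is Beta(3+6, 11.3+5) = Beta(9, 16.3).
For Beta(a, b) with a, b > 1 the mode is (a−1)/(a+b−2) = 8/23.3 ≈ 0.3433.

p̂_MAP = 0.3433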